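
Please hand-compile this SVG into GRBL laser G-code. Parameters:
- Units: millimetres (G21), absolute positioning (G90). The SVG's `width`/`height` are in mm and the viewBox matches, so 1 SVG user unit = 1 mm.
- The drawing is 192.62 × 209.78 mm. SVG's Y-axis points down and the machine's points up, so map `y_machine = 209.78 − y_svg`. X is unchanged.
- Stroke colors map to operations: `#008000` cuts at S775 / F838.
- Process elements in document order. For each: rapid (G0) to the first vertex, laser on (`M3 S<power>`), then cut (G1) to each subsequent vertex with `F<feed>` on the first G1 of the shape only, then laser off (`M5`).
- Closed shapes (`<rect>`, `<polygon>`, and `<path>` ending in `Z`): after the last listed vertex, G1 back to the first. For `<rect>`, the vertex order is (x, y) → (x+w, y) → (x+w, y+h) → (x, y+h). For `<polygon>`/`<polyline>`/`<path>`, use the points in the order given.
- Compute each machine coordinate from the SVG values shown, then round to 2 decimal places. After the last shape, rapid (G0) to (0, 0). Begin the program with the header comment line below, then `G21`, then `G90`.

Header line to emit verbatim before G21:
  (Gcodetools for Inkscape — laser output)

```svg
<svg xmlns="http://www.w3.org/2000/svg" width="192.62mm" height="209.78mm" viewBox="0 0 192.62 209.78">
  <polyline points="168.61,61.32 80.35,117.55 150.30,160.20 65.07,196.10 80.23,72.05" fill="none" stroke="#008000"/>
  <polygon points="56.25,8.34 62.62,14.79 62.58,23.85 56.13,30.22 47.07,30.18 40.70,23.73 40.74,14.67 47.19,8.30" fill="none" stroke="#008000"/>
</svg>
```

viewBox `0 0 192.62 209.78` with mm width/height → 1 unit = 1 mm. Flip: y_m = 209.78 − y_svg.

**Shape 1** — `<polyline>` open polyline, stroke `#008000` → cut (S775, F838). Machine vertices: (168.61,148.46) → (80.35,92.23) → (150.30,49.58) → (65.07,13.68) → (80.23,137.73). Open path.

**Shape 2** — `<polygon>` regular polygon, stroke `#008000` → cut (S775, F838). Machine vertices: (56.25,201.44) → (62.62,194.99) → (62.58,185.93) → (56.13,179.56) → (47.07,179.60) → (40.70,186.05) → (40.74,195.11) → (47.19,201.48) → (56.25,201.44). Closed: final G1 returns to the first vertex.

(Gcodetools for Inkscape — laser output)
G21
G90
G0 X168.61 Y148.46
M3 S775
G1 X80.35 Y92.23 F838
G1 X150.30 Y49.58
G1 X65.07 Y13.68
G1 X80.23 Y137.73
M5
G0 X56.25 Y201.44
M3 S775
G1 X62.62 Y194.99 F838
G1 X62.58 Y185.93
G1 X56.13 Y179.56
G1 X47.07 Y179.60
G1 X40.70 Y186.05
G1 X40.74 Y195.11
G1 X47.19 Y201.48
G1 X56.25 Y201.44
M5
G0 X0.00 Y0.00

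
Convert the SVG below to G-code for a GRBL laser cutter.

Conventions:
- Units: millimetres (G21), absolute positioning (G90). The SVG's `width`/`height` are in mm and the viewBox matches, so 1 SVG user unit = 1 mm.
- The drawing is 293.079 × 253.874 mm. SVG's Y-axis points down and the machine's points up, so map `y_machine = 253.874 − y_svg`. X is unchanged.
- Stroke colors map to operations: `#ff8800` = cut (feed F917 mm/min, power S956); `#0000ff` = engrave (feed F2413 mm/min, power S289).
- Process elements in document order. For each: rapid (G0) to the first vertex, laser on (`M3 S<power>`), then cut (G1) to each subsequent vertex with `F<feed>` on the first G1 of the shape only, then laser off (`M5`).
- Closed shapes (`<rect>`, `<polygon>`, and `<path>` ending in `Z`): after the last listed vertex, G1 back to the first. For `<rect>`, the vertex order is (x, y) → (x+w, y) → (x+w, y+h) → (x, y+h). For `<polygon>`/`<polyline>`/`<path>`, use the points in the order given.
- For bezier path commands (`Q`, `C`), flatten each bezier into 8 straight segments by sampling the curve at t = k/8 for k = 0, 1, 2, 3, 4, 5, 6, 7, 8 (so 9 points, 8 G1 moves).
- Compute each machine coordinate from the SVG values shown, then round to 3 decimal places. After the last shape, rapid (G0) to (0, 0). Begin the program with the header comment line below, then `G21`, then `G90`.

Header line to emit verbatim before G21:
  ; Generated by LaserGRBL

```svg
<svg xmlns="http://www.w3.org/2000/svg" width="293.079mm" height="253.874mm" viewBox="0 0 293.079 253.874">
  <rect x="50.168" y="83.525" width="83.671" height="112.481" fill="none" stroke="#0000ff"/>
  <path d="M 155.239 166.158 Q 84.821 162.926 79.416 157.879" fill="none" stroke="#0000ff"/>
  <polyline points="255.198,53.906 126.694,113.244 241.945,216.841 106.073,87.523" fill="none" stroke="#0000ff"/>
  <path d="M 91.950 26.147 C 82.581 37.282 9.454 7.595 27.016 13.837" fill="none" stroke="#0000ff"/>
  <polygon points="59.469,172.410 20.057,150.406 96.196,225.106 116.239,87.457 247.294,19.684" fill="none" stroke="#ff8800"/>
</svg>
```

; Generated by LaserGRBL
G21
G90
G0 X50.168 Y170.349
M3 S289
G1 X133.839 Y170.349 F2413
G1 X133.839 Y57.868
G1 X50.168 Y57.868
G1 X50.168 Y170.349
M5
G0 X155.239 Y87.716
M3 S289
G1 X138.650 Y88.552 F2413
G1 X124.093 Y89.445
G1 X111.568 Y90.395
G1 X101.074 Y91.402
G1 X92.612 Y92.465
G1 X86.182 Y93.585
G1 X81.783 Y94.762
G1 X79.416 Y95.995
M5
G0 X255.198 Y199.968
M3 S289
G1 X126.694 Y140.630 F2413
G1 X241.945 Y37.033
G1 X106.073 Y166.351
M5
G0 X91.950 Y227.727
M3 S289
G1 X85.750 Y225.315 F2413
G1 X75.382 Y225.831
G1 X62.657 Y228.374
G1 X49.384 Y232.047
G1 X37.374 Y235.949
G1 X28.435 Y239.181
G1 X24.380 Y240.843
G1 X27.016 Y240.037
M5
G0 X59.469 Y81.464
M3 S956
G1 X20.057 Y103.468 F917
G1 X96.196 Y28.768
G1 X116.239 Y166.417
G1 X247.294 Y234.190
G1 X59.469 Y81.464
M5
G0 X0.000 Y0.000

1 u = 1 mm; y_m = 253.874 − y.

[1] `<rect>` rectangle, #0000ff→engrave S289 F2413: (50.168,170.349) → (133.839,170.349) → (133.839,57.868) → (50.168,57.868) → (50.168,170.349) (closed)

[2] `<path>` quadratic bezier, #0000ff→engrave S289 F2413: (155.239,87.716) → (138.650,88.552) → (124.093,89.445) → (111.568,90.395) → (101.074,91.402) → (92.612,92.465) → (86.182,93.585) → (81.783,94.762) → (79.416,95.995)

[3] `<polyline>` open polyline, #0000ff→engrave S289 F2413: (255.198,199.968) → (126.694,140.630) → (241.945,37.033) → (106.073,166.351)

[4] `<path>` cubic bezier, #0000ff→engrave S289 F2413: (91.950,227.727) → (85.750,225.315) → (75.382,225.831) → (62.657,228.374) → (49.384,232.047) → (37.374,235.949) → (28.435,239.181) → (24.380,240.843) → (27.016,240.037)

[5] `<polygon>` closed polygon, #ff8800→cut S956 F917: (59.469,81.464) → (20.057,103.468) → (96.196,28.768) → (116.239,166.417) → (247.294,234.190) → (59.469,81.464) (closed)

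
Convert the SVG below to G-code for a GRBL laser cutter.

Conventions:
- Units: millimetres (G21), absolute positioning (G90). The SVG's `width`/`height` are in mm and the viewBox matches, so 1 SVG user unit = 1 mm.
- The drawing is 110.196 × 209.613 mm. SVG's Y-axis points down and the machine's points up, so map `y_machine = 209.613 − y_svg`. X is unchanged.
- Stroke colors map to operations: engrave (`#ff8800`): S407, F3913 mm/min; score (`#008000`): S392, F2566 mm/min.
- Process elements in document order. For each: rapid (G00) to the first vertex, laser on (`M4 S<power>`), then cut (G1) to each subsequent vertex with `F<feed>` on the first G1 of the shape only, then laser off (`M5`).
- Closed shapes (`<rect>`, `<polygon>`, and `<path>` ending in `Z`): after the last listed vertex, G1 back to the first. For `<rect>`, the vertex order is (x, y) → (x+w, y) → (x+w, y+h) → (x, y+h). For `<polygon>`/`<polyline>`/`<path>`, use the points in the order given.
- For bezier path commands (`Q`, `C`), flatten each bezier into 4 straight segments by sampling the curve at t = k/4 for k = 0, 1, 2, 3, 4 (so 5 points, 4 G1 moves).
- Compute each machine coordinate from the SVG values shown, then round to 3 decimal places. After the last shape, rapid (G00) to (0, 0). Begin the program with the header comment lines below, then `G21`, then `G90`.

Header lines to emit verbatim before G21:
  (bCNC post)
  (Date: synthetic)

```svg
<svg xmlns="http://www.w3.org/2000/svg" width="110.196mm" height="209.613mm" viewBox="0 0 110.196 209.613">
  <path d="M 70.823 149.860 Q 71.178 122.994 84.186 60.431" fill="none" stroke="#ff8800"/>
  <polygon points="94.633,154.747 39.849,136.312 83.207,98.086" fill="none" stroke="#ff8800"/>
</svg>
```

1 u = 1 mm; y_m = 209.613 − y.

[1] `<path>` quadratic bezier, #ff8800→engrave S407 F3913: (70.823,59.753) → (71.791,75.417) → (74.341,95.543) → (78.473,120.132) → (84.186,149.182)

[2] `<polygon>` regular polygon, #ff8800→engrave S407 F3913: (94.633,54.866) → (39.849,73.301) → (83.207,111.527) → (94.633,54.866) (closed)

(bCNC post)
(Date: synthetic)
G21
G90
G00 X70.823 Y59.753
M4 S407
G1 X71.791 Y75.417 F3913
G1 X74.341 Y95.543
G1 X78.473 Y120.132
G1 X84.186 Y149.182
M5
G00 X94.633 Y54.866
M4 S407
G1 X39.849 Y73.301 F3913
G1 X83.207 Y111.527
G1 X94.633 Y54.866
M5
G00 X0.000 Y0.000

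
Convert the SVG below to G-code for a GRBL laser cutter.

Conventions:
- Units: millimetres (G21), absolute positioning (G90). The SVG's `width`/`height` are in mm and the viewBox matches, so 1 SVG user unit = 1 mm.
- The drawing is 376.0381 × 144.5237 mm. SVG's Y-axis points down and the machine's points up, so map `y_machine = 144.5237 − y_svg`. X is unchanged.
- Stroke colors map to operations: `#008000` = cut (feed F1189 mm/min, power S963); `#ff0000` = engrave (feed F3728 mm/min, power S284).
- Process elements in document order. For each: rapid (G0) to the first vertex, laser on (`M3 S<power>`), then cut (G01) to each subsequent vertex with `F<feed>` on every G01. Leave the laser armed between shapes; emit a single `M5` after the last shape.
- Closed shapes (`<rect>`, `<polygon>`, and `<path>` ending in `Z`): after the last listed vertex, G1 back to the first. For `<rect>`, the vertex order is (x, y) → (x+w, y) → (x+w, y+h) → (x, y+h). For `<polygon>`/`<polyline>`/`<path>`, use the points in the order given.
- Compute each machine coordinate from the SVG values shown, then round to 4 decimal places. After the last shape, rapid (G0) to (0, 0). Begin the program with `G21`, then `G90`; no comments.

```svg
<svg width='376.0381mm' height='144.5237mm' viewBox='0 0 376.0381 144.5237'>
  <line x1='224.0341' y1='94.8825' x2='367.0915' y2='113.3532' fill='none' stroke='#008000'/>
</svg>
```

viewBox `0 0 376.0381 144.5237` with mm width/height → 1 unit = 1 mm. Flip: y_m = 144.5237 − y_svg.

**Shape 1** — `<line>` line segment, stroke `#008000` → cut (S963, F1189). Machine vertices: (224.0341,49.6412) → (367.0915,31.1705). Open path.

G21
G90
G0 X224.0341 Y49.6412
M3 S963
G01 X367.0915 Y31.1705 F1189
M5
G0 X0.0000 Y0.0000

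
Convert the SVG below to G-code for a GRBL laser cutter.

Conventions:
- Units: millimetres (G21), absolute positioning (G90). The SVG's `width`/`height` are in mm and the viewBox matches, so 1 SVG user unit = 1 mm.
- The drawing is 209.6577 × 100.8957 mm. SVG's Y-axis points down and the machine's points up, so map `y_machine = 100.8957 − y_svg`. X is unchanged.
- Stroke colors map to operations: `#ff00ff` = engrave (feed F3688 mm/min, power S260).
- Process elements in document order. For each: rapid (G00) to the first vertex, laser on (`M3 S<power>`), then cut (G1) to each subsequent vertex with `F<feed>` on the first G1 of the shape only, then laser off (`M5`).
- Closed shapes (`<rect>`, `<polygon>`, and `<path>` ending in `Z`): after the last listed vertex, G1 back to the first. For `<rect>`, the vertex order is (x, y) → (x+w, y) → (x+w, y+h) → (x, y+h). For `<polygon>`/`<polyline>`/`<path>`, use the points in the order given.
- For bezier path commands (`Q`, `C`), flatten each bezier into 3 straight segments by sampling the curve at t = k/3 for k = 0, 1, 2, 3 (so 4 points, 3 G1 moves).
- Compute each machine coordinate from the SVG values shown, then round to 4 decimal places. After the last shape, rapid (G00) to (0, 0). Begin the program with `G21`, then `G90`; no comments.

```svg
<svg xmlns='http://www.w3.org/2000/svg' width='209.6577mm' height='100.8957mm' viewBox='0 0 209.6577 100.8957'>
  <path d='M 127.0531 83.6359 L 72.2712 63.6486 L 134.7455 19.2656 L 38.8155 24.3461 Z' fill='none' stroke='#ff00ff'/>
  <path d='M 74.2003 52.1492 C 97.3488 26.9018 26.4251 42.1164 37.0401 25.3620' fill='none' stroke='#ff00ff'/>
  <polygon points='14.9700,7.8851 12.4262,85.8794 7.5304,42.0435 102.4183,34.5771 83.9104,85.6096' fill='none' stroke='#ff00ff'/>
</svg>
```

viewBox `0 0 209.6577 100.8957` with mm width/height → 1 unit = 1 mm. Flip: y_m = 100.8957 − y_svg.

**Shape 1** — `<path>` closed polygon, stroke `#ff00ff` → engrave (S260, F3688). Machine vertices: (127.0531,17.2598) → (72.2712,37.2471) → (134.7455,81.6301) → (38.8155,76.5496) → (127.0531,17.2598). Closed: final G1 returns to the first vertex.

**Shape 2** — `<path>` cubic bezier, stroke `#ff00ff` → engrave (S260, F3688). Control points (SVG): P0=(74.2003,52.1492), P1=(97.3488,26.9018), P2=(26.4251,42.1164), P3=(37.0401,25.3620); sampled at t=k/3. Machine vertices: (74.2003,48.7465) → (72.4955,63.1892) → (47.1006,66.7530) → (37.0401,75.5337). Open path.

**Shape 3** — `<polygon>` closed polygon, stroke `#ff00ff` → engrave (S260, F3688). Machine vertices: (14.9700,93.0106) → (12.4262,15.0163) → (7.5304,58.8522) → (102.4183,66.3186) → (83.9104,15.2861) → (14.9700,93.0106). Closed: final G1 returns to the first vertex.

G21
G90
G00 X127.0531 Y17.2598
M3 S260
G1 X72.2712 Y37.2471 F3688
G1 X134.7455 Y81.6301
G1 X38.8155 Y76.5496
G1 X127.0531 Y17.2598
M5
G00 X74.2003 Y48.7465
M3 S260
G1 X72.4955 Y63.1892 F3688
G1 X47.1006 Y66.7530
G1 X37.0401 Y75.5337
M5
G00 X14.9700 Y93.0106
M3 S260
G1 X12.4262 Y15.0163 F3688
G1 X7.5304 Y58.8522
G1 X102.4183 Y66.3186
G1 X83.9104 Y15.2861
G1 X14.9700 Y93.0106
M5
G00 X0.0000 Y0.0000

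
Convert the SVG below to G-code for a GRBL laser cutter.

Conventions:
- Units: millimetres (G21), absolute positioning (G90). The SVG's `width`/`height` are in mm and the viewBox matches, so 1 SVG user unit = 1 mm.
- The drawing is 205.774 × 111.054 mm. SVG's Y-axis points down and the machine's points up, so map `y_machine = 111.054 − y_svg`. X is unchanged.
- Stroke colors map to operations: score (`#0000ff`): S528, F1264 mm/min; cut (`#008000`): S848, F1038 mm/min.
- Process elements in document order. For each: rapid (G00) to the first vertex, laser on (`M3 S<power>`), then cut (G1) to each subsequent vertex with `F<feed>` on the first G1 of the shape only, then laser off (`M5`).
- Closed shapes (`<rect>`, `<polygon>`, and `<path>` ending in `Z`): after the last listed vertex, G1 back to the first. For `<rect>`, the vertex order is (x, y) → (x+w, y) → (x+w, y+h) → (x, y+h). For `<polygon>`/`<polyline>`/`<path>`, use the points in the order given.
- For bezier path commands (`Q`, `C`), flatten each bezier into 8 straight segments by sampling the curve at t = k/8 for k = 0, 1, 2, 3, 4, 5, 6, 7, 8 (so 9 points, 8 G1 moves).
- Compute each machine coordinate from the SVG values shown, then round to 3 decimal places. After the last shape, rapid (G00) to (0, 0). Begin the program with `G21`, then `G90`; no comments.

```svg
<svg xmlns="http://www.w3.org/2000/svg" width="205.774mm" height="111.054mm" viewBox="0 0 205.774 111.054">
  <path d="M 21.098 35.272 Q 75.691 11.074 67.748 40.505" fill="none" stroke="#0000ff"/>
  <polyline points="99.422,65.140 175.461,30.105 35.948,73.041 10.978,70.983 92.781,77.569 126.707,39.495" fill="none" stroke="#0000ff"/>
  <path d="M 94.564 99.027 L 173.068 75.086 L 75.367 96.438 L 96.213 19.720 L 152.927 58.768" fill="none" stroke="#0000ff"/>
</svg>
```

viewBox `0 0 205.774 111.054` with mm width/height → 1 unit = 1 mm. Flip: y_m = 111.054 − y_svg.

**Shape 1** — `<path>` quadratic bezier, stroke `#0000ff` → score (S528, F1264). Control points (SVG): P0=(21.098,35.272), P1=(75.691,11.074), P2=(67.748,40.505); sampled at t=k/8. Machine vertices: (21.098,75.782) → (33.769,80.994) → (44.486,84.529) → (53.249,86.389) → (60.057,86.573) → (64.911,85.081) → (67.811,81.913) → (68.757,77.069) → (67.748,70.549). Open path.

**Shape 2** — `<polyline>` open polyline, stroke `#0000ff` → score (S528, F1264). Machine vertices: (99.422,45.914) → (175.461,80.949) → (35.948,38.013) → (10.978,40.071) → (92.781,33.485) → (126.707,71.559). Open path.

**Shape 3** — `<path>` open polyline, stroke `#0000ff` → score (S528, F1264). Machine vertices: (94.564,12.027) → (173.068,35.968) → (75.367,14.616) → (96.213,91.334) → (152.927,52.286). Open path.

G21
G90
G00 X21.098 Y75.782
M3 S528
G1 X33.769 Y80.994 F1264
G1 X44.486 Y84.529
G1 X53.249 Y86.389
G1 X60.057 Y86.573
G1 X64.911 Y85.081
G1 X67.811 Y81.913
G1 X68.757 Y77.069
G1 X67.748 Y70.549
M5
G00 X99.422 Y45.914
M3 S528
G1 X175.461 Y80.949 F1264
G1 X35.948 Y38.013
G1 X10.978 Y40.071
G1 X92.781 Y33.485
G1 X126.707 Y71.559
M5
G00 X94.564 Y12.027
M3 S528
G1 X173.068 Y35.968 F1264
G1 X75.367 Y14.616
G1 X96.213 Y91.334
G1 X152.927 Y52.286
M5
G00 X0.000 Y0.000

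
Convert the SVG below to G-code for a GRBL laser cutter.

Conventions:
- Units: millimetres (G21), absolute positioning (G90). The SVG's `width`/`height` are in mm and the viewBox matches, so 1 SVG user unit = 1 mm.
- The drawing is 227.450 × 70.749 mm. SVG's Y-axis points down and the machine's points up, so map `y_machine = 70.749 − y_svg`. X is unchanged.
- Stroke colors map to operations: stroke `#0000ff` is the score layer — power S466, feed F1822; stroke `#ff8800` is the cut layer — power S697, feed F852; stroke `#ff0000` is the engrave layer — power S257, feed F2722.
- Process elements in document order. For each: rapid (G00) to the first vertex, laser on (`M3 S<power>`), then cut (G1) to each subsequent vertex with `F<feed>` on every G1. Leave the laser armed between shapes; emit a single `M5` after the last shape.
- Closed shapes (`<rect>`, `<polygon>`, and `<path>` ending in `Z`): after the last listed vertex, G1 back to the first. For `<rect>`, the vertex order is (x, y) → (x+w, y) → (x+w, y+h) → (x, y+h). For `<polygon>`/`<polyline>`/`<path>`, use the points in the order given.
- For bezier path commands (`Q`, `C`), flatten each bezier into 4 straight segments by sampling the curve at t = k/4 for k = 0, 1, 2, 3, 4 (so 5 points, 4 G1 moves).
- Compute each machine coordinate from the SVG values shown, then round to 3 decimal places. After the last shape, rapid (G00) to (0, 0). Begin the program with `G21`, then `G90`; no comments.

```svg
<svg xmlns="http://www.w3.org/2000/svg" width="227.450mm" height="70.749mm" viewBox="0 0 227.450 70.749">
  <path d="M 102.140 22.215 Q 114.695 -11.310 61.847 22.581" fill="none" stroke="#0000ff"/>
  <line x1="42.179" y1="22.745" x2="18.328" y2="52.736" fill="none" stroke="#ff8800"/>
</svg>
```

viewBox `0 0 227.450 70.749` with mm width/height → 1 unit = 1 mm. Flip: y_m = 70.749 − y_svg.

**Shape 1** — `<path>` quadratic bezier, stroke `#0000ff` → score (S466, F1822). Control points (SVG): P0=(102.140,22.215), P1=(114.695,-11.310), P2=(61.847,22.581); sampled at t=k/4. Machine vertices: (102.140,48.534) → (104.330,61.083) → (98.344,65.205) → (84.183,60.900) → (61.847,48.168). Open path.

**Shape 2** — `<line>` line segment, stroke `#ff8800` → cut (S697, F852). Machine vertices: (42.179,48.004) → (18.328,18.013). Open path.

G21
G90
G00 X102.140 Y48.534
M3 S466
G1 X104.330 Y61.083 F1822
G1 X98.344 Y65.205 F1822
G1 X84.183 Y60.900 F1822
G1 X61.847 Y48.168 F1822
G00 X42.179 Y48.004
M3 S697
G1 X18.328 Y18.013 F852
M5
G00 X0.000 Y0.000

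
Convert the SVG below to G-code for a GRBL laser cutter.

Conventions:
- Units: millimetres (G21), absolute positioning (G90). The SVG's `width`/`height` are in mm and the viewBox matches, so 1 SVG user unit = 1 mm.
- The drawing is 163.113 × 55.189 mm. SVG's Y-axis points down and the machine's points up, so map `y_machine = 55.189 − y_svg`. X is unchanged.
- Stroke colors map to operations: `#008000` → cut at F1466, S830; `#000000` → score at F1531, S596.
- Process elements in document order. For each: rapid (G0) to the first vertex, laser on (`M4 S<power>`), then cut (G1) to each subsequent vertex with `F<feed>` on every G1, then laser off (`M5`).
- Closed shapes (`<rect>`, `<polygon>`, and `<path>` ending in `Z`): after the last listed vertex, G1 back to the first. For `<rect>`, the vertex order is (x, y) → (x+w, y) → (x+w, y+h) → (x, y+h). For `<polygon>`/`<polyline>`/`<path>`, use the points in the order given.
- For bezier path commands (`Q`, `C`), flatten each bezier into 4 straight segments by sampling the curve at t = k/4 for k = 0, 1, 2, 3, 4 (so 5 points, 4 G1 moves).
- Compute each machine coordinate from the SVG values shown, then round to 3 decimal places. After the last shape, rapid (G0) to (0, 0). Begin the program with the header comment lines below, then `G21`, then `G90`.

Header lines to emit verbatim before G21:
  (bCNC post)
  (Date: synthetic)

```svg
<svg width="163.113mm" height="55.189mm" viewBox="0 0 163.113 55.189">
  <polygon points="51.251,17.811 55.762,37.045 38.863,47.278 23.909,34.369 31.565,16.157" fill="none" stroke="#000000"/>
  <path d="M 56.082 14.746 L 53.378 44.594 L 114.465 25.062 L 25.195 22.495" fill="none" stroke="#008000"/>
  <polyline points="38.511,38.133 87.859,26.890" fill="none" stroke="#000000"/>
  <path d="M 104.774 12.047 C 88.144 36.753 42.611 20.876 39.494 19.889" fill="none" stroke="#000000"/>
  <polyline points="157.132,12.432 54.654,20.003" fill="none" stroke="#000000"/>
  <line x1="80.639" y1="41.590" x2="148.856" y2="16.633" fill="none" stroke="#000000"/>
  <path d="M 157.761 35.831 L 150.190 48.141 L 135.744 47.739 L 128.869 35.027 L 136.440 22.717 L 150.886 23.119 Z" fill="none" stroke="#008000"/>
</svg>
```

Since the viewBox matches the mm dimensions, user units are millimetres directly. The only transform is the Y-flip y_m = 55.189 − y_svg.

Shape 1 is a regular polygon drawn with `<polygon>`. Its stroke #000000 means score at S596, F1531. After flipping Y the toolpath is (51.251,37.378) → (55.762,18.144) → (38.863,7.911) → (23.909,20.820) → (31.565,39.032) → (51.251,37.378), returning to the start.

Shape 2 is a open polyline drawn with `<path>`. Its stroke #008000 means cut at S830, F1466. After flipping Y the toolpath is (56.082,40.443) → (53.378,10.595) → (114.465,30.127) → (25.195,32.694).

Shape 3 is a line segment drawn with `<polyline>`. Its stroke #000000 means score at S596, F1531. After flipping Y the toolpath is (38.511,17.056) → (87.859,28.299).

Shape 4 is a cubic bezier drawn with `<path>`. Its stroke #000000 means score at S596, F1531. After flipping Y the toolpath is (104.774,43.142) → (87.997,31.355) → (67.067,29.586) → (48.670,32.635) → (39.494,35.300).

Shape 5 is a line segment drawn with `<polyline>`. Its stroke #000000 means score at S596, F1531. After flipping Y the toolpath is (157.132,42.757) → (54.654,35.186).

Shape 6 is a line segment drawn with `<line>`. Its stroke #000000 means score at S596, F1531. After flipping Y the toolpath is (80.639,13.599) → (148.856,38.556).

Shape 7 is a regular polygon drawn with `<path>`. Its stroke #008000 means cut at S830, F1466. After flipping Y the toolpath is (157.761,19.358) → (150.190,7.048) → (135.744,7.450) → (128.869,20.162) → (136.440,32.472) → (150.886,32.070) → (157.761,19.358), returning to the start.

(bCNC post)
(Date: synthetic)
G21
G90
G0 X51.251 Y37.378
M4 S596
G1 X55.762 Y18.144 F1531
G1 X38.863 Y7.911 F1531
G1 X23.909 Y20.820 F1531
G1 X31.565 Y39.032 F1531
G1 X51.251 Y37.378 F1531
M5
G0 X56.082 Y40.443
M4 S830
G1 X53.378 Y10.595 F1466
G1 X114.465 Y30.127 F1466
G1 X25.195 Y32.694 F1466
M5
G0 X38.511 Y17.056
M4 S596
G1 X87.859 Y28.299 F1531
M5
G0 X104.774 Y43.142
M4 S596
G1 X87.997 Y31.355 F1531
G1 X67.067 Y29.586 F1531
G1 X48.670 Y32.635 F1531
G1 X39.494 Y35.300 F1531
M5
G0 X157.132 Y42.757
M4 S596
G1 X54.654 Y35.186 F1531
M5
G0 X80.639 Y13.599
M4 S596
G1 X148.856 Y38.556 F1531
M5
G0 X157.761 Y19.358
M4 S830
G1 X150.190 Y7.048 F1466
G1 X135.744 Y7.450 F1466
G1 X128.869 Y20.162 F1466
G1 X136.440 Y32.472 F1466
G1 X150.886 Y32.070 F1466
G1 X157.761 Y19.358 F1466
M5
G0 X0.000 Y0.000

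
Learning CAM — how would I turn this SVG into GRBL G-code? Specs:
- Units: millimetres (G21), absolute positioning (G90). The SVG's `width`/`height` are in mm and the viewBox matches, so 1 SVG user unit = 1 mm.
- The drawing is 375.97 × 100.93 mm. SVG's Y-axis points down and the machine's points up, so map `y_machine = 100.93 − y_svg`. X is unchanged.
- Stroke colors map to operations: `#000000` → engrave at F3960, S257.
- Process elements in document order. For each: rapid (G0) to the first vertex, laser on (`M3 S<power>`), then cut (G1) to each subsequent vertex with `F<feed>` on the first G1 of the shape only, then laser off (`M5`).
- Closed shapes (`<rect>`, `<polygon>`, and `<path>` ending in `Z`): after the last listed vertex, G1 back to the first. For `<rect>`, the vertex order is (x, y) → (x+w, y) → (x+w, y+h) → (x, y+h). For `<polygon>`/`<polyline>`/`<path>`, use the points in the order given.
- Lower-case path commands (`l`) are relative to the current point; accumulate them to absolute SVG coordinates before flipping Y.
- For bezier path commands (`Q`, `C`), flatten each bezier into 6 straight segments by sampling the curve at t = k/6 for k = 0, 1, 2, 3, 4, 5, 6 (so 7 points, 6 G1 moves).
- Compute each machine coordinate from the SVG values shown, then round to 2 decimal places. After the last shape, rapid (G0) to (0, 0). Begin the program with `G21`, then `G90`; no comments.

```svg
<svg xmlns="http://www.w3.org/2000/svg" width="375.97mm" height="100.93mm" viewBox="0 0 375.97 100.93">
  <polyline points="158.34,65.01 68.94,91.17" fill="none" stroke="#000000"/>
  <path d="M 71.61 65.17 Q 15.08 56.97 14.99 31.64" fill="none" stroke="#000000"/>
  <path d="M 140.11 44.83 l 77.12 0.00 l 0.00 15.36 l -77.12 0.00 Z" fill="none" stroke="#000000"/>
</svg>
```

1 u = 1 mm; y_m = 100.93 − y.

[1] `<polyline>` line segment, #000000→engrave S257 F3960: (158.34,35.92) → (68.94,9.76)

[2] `<path>` quadratic bezier, #000000→engrave S257 F3960: (71.61,35.76) → (54.33,38.97) → (40.19,43.13) → (29.19,48.24) → (21.32,54.31) → (16.59,61.32) → (14.99,69.29)

[3] `<path>` rectangle, #000000→engrave S257 F3960: (140.11,56.10) → (217.23,56.10) → (217.23,40.74) → (140.11,40.74) → (140.11,56.10) (closed)

G21
G90
G0 X158.34 Y35.92
M3 S257
G1 X68.94 Y9.76 F3960
M5
G0 X71.61 Y35.76
M3 S257
G1 X54.33 Y38.97 F3960
G1 X40.19 Y43.13
G1 X29.19 Y48.24
G1 X21.32 Y54.31
G1 X16.59 Y61.32
G1 X14.99 Y69.29
M5
G0 X140.11 Y56.10
M3 S257
G1 X217.23 Y56.10 F3960
G1 X217.23 Y40.74
G1 X140.11 Y40.74
G1 X140.11 Y56.10
M5
G0 X0.00 Y0.00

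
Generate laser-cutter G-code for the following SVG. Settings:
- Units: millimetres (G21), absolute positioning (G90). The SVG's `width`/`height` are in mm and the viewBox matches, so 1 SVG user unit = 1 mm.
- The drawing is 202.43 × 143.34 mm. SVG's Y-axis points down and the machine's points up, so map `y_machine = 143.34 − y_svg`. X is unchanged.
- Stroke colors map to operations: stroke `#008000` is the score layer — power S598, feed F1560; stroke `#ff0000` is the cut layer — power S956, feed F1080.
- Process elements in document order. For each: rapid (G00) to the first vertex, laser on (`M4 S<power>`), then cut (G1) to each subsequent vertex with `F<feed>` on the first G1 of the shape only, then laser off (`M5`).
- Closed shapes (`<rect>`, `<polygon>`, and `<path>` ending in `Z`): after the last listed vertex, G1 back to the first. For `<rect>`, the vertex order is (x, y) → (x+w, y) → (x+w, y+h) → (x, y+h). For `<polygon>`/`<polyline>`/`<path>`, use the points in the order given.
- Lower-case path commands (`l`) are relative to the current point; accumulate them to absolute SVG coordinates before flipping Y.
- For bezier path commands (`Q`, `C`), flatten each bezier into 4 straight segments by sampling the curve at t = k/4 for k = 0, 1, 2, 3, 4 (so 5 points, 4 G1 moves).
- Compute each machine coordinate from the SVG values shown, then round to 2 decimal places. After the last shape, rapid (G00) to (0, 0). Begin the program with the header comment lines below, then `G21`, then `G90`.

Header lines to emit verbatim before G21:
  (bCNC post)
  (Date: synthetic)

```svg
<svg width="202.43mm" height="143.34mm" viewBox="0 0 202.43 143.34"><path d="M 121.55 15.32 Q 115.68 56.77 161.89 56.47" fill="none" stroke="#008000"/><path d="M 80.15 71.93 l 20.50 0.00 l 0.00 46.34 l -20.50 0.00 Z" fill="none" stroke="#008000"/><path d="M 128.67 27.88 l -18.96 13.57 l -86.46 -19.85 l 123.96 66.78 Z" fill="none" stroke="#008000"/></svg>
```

1 u = 1 mm; y_m = 143.34 − y.

[1] `<path>` quadratic bezier, #008000→score S598 F1560: (121.55,128.02) → (121.87,109.90) → (128.70,97.01) → (142.04,89.33) → (161.89,86.87)

[2] `<path>` rectangle, #008000→score S598 F1560: (80.15,71.41) → (100.65,71.41) → (100.65,25.07) → (80.15,25.07) → (80.15,71.41) (closed)

[3] `<path>` closed polygon, #008000→score S598 F1560: (128.67,115.46) → (109.71,101.89) → (23.25,121.74) → (147.21,54.96) → (128.67,115.46) (closed)

(bCNC post)
(Date: synthetic)
G21
G90
G00 X121.55 Y128.02
M4 S598
G1 X121.87 Y109.90 F1560
G1 X128.70 Y97.01
G1 X142.04 Y89.33
G1 X161.89 Y86.87
M5
G00 X80.15 Y71.41
M4 S598
G1 X100.65 Y71.41 F1560
G1 X100.65 Y25.07
G1 X80.15 Y25.07
G1 X80.15 Y71.41
M5
G00 X128.67 Y115.46
M4 S598
G1 X109.71 Y101.89 F1560
G1 X23.25 Y121.74
G1 X147.21 Y54.96
G1 X128.67 Y115.46
M5
G00 X0.00 Y0.00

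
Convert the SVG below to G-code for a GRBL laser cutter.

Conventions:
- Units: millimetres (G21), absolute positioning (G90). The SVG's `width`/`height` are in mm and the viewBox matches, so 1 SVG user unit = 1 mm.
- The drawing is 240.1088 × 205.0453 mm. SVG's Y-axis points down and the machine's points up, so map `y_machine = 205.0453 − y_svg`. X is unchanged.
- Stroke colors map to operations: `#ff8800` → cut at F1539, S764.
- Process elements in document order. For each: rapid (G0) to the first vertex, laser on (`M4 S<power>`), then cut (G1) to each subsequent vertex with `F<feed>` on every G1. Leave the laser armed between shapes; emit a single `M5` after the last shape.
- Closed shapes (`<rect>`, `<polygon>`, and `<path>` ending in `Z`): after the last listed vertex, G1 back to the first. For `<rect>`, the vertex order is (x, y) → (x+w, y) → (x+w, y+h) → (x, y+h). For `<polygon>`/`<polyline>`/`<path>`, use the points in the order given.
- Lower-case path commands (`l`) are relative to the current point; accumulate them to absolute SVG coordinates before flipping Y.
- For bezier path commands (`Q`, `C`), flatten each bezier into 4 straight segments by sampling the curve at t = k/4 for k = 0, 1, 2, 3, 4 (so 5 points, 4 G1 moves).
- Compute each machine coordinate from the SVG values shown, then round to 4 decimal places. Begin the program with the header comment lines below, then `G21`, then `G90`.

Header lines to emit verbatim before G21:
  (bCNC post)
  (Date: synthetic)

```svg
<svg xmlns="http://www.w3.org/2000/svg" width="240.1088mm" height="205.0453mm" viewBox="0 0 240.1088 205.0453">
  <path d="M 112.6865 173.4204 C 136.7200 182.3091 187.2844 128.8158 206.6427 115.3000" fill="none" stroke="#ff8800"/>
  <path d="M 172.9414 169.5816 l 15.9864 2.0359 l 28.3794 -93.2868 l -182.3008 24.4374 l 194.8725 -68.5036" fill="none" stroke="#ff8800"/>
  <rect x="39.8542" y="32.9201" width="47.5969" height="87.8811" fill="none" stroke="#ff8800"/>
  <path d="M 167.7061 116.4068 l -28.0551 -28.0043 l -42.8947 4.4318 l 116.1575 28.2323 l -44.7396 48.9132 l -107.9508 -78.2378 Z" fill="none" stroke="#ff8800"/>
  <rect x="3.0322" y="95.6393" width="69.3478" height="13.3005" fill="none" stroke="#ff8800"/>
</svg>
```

viewBox `0 0 240.1088 205.0453` with mm width/height → 1 unit = 1 mm. Flip: y_m = 205.0453 − y_svg.

**Shape 1** — `<path>` cubic bezier, stroke `#ff8800` → cut (S764, F1539). Control points (SVG): P0=(112.6865,173.4204), P1=(136.7200,182.3091), P2=(187.2844,128.8158), P3=(206.6427,115.3000); sampled at t=k/4. Machine vertices: (112.6865,31.6249) → (134.7840,35.0556) → (161.4178,52.2834) → (187.1750,73.7120) → (206.6427,89.7453). Open path.

**Shape 2** — `<path>` open polyline, stroke `#ff8800` → cut (S764, F1539). Machine vertices: (172.9414,35.4637) → (188.9278,33.4278) → (217.3072,126.7146) → (35.0064,102.2772) → (229.8789,170.7808). Open path.

**Shape 3** — `<rect>` rectangle, stroke `#ff8800` → cut (S764, F1539). Machine vertices: (39.8542,172.1252) → (87.4511,172.1252) → (87.4511,84.2441) → (39.8542,84.2441) → (39.8542,172.1252). Closed: final G1 returns to the first vertex.

**Shape 4** — `<path>` closed polygon, stroke `#ff8800` → cut (S764, F1539). Machine vertices: (167.7061,88.6385) → (139.6510,116.6428) → (96.7563,112.2110) → (212.9138,83.9787) → (168.1742,35.0655) → (60.2234,113.3033) → (167.7061,88.6385). Closed: final G1 returns to the first vertex.

**Shape 5** — `<rect>` rectangle, stroke `#ff8800` → cut (S764, F1539). Machine vertices: (3.0322,109.4060) → (72.3800,109.4060) → (72.3800,96.1055) → (3.0322,96.1055) → (3.0322,109.4060). Closed: final G1 returns to the first vertex.

(bCNC post)
(Date: synthetic)
G21
G90
G0 X112.6865 Y31.6249
M4 S764
G1 X134.7840 Y35.0556 F1539
G1 X161.4178 Y52.2834 F1539
G1 X187.1750 Y73.7120 F1539
G1 X206.6427 Y89.7453 F1539
G0 X172.9414 Y35.4637
M4 S764
G1 X188.9278 Y33.4278 F1539
G1 X217.3072 Y126.7146 F1539
G1 X35.0064 Y102.2772 F1539
G1 X229.8789 Y170.7808 F1539
G0 X39.8542 Y172.1252
M4 S764
G1 X87.4511 Y172.1252 F1539
G1 X87.4511 Y84.2441 F1539
G1 X39.8542 Y84.2441 F1539
G1 X39.8542 Y172.1252 F1539
G0 X167.7061 Y88.6385
M4 S764
G1 X139.6510 Y116.6428 F1539
G1 X96.7563 Y112.2110 F1539
G1 X212.9138 Y83.9787 F1539
G1 X168.1742 Y35.0655 F1539
G1 X60.2234 Y113.3033 F1539
G1 X167.7061 Y88.6385 F1539
G0 X3.0322 Y109.4060
M4 S764
G1 X72.3800 Y109.4060 F1539
G1 X72.3800 Y96.1055 F1539
G1 X3.0322 Y96.1055 F1539
G1 X3.0322 Y109.4060 F1539
M5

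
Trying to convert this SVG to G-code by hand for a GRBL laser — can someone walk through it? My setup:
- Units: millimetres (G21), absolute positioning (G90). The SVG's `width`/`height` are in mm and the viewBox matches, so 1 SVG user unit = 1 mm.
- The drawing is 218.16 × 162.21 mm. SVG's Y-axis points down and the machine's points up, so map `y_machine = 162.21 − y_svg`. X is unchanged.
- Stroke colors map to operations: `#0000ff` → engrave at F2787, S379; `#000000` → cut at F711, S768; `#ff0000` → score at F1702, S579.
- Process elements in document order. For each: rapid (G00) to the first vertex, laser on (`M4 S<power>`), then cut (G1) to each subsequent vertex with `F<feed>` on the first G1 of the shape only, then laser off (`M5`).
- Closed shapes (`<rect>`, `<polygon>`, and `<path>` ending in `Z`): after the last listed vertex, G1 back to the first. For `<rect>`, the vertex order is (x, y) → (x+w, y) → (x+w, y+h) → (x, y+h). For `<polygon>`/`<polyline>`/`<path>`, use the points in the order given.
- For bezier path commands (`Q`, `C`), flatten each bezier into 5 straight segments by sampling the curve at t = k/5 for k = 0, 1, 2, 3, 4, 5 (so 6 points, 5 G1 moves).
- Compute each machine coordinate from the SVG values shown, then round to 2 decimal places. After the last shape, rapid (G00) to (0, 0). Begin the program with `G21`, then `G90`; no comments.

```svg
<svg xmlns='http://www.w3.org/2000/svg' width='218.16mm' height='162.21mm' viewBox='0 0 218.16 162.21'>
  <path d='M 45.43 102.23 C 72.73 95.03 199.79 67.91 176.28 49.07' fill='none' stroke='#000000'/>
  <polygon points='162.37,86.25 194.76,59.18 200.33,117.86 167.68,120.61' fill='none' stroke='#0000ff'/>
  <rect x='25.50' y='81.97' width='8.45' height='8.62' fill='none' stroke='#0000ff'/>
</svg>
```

Since the viewBox matches the mm dimensions, user units are millimetres directly. The only transform is the Y-flip y_m = 162.21 − y_svg.

Shape 1 is a cubic bezier drawn with `<path>`. Its stroke #000000 means cut at S768, F711. After flipping Y the toolpath is (45.43,59.98) → (71.78,66.46) → (110.05,76.38) → (148.24,88.36) → (174.32,101.07) → (176.28,113.14).

Shape 2 is a closed polygon drawn with `<polygon>`. Its stroke #0000ff means engrave at S379, F2787. After flipping Y the toolpath is (162.37,75.96) → (194.76,103.03) → (200.33,44.35) → (167.68,41.60) → (162.37,75.96), returning to the start.

Shape 3 is a rectangle drawn with `<rect>`. Its stroke #0000ff means engrave at S379, F2787. After flipping Y the toolpath is (25.50,80.24) → (33.95,80.24) → (33.95,71.62) → (25.50,71.62) → (25.50,80.24), returning to the start.

G21
G90
G00 X45.43 Y59.98
M4 S768
G1 X71.78 Y66.46 F711
G1 X110.05 Y76.38
G1 X148.24 Y88.36
G1 X174.32 Y101.07
G1 X176.28 Y113.14
M5
G00 X162.37 Y75.96
M4 S379
G1 X194.76 Y103.03 F2787
G1 X200.33 Y44.35
G1 X167.68 Y41.60
G1 X162.37 Y75.96
M5
G00 X25.50 Y80.24
M4 S379
G1 X33.95 Y80.24 F2787
G1 X33.95 Y71.62
G1 X25.50 Y71.62
G1 X25.50 Y80.24
M5
G00 X0.00 Y0.00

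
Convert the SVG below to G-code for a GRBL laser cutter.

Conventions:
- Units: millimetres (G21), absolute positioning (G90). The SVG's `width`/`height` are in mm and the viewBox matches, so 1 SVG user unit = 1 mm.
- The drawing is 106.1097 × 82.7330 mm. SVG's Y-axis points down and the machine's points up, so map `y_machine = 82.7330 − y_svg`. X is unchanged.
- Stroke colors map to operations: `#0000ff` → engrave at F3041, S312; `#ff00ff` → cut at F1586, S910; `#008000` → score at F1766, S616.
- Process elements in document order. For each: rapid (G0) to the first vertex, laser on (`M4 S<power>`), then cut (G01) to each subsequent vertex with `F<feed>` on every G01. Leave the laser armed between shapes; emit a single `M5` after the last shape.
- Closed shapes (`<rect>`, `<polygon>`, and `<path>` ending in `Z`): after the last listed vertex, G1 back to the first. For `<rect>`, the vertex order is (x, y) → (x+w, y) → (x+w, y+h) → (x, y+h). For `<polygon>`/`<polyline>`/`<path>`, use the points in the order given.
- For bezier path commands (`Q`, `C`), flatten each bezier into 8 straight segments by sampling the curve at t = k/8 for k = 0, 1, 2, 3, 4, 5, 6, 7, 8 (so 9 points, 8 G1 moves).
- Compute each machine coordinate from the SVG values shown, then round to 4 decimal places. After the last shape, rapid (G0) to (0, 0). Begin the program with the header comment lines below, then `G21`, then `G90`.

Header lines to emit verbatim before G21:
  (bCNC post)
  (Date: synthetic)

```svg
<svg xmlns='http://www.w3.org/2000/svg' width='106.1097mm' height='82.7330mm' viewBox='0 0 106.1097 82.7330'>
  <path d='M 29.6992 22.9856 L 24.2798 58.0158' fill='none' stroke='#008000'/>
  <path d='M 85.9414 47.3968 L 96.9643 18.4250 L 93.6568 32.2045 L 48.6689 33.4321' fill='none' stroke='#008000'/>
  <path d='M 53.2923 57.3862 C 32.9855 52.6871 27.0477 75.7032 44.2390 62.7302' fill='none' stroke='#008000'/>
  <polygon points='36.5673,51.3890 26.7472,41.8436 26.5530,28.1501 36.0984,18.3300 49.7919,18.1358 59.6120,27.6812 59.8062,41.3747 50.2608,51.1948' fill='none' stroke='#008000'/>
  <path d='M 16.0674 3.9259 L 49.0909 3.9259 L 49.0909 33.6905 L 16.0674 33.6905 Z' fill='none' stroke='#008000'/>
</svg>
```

1 u = 1 mm; y_m = 82.7330 − y.

[1] `<path>` line segment, #008000→score S616 F1766: (29.6992,59.7474) → (24.2798,24.7172)

[2] `<path>` open polyline, #008000→score S616 F1766: (85.9414,35.3362) → (96.9643,64.3080) → (93.6568,50.5285) → (48.6689,49.3009)

[3] `<path>` cubic bezier, #008000→score S616 F1766: (53.2923,25.3468) → (46.3679,25.9342) → (40.8933,24.6699) → (36.9710,22.3003) → (34.7039,19.5721) → (34.1944,17.2317) → (35.5454,16.0256) → (38.8593,16.7005) → (44.2390,20.0028)

[4] `<polygon>` regular polygon, #008000→score S616 F1766: (36.5673,31.3440) → (26.7472,40.8894) → (26.5530,54.5829) → (36.0984,64.4030) → (49.7919,64.5972) → (59.6120,55.0518) → (59.8062,41.3583) → (50.2608,31.5382) → (36.5673,31.3440) (closed)

[5] `<path>` rectangle, #008000→score S616 F1766: (16.0674,78.8071) → (49.0909,78.8071) → (49.0909,49.0425) → (16.0674,49.0425) → (16.0674,78.8071) (closed)

(bCNC post)
(Date: synthetic)
G21
G90
G0 X29.6992 Y59.7474
M4 S616
G01 X24.2798 Y24.7172 F1766
G0 X85.9414 Y35.3362
M4 S616
G01 X96.9643 Y64.3080 F1766
G01 X93.6568 Y50.5285 F1766
G01 X48.6689 Y49.3009 F1766
G0 X53.2923 Y25.3468
M4 S616
G01 X46.3679 Y25.9342 F1766
G01 X40.8933 Y24.6699 F1766
G01 X36.9710 Y22.3003 F1766
G01 X34.7039 Y19.5721 F1766
G01 X34.1944 Y17.2317 F1766
G01 X35.5454 Y16.0256 F1766
G01 X38.8593 Y16.7005 F1766
G01 X44.2390 Y20.0028 F1766
G0 X36.5673 Y31.3440
M4 S616
G01 X26.7472 Y40.8894 F1766
G01 X26.5530 Y54.5829 F1766
G01 X36.0984 Y64.4030 F1766
G01 X49.7919 Y64.5972 F1766
G01 X59.6120 Y55.0518 F1766
G01 X59.8062 Y41.3583 F1766
G01 X50.2608 Y31.5382 F1766
G01 X36.5673 Y31.3440 F1766
G0 X16.0674 Y78.8071
M4 S616
G01 X49.0909 Y78.8071 F1766
G01 X49.0909 Y49.0425 F1766
G01 X16.0674 Y49.0425 F1766
G01 X16.0674 Y78.8071 F1766
M5
G0 X0.0000 Y0.0000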